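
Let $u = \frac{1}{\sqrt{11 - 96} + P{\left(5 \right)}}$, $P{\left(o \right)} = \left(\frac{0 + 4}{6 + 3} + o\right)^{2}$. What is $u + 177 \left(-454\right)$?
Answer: $- \frac{508062135507}{6322486} - \frac{6561 i \sqrt{85}}{6322486} \approx -80358.0 - 0.0095674 i$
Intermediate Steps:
$P{\left(o \right)} = \left(\frac{4}{9} + o\right)^{2}$
$u = \frac{1}{\frac{2401}{81} + i \sqrt{85}}$ ($u = \frac{1}{\sqrt{11 - 96} + \frac{\left(4 + 9 \cdot 5\right)^{2}}{81}} = \frac{1}{\sqrt{-85} + \frac{\left(4 + 45\right)^{2}}{81}} = \frac{1}{i \sqrt{85} + \frac{49^{2}}{81}} = \frac{1}{i \sqrt{85} + \frac{1}{81} \cdot 2401} = \frac{1}{i \sqrt{85} + \frac{2401}{81}} = \frac{1}{\frac{2401}{81} + i \sqrt{85}} \approx 0.03076 - 0.0095674 i$)
$u + 177 \left(-454\right) = \left(\frac{194481}{6322486} - \frac{6561 i \sqrt{85}}{6322486}\right) + 177 \left(-454\right) = \left(\frac{194481}{6322486} - \frac{6561 i \sqrt{85}}{6322486}\right) - 80358 = - \frac{508062135507}{6322486} - \frac{6561 i \sqrt{85}}{6322486}$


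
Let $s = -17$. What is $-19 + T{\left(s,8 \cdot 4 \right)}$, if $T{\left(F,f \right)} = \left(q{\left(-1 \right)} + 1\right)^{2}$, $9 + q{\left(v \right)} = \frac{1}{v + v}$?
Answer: $\frac{213}{4} \approx 53.25$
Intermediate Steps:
$q{\left(v \right)} = -9 + \frac{1}{2 v}$ ($q{\left(v \right)} = -9 + \frac{1}{v + v} = -9 + \frac{1}{2 v}$)
$T{\left(F,f \right)} = \frac{289}{4}$ ($T{\left(F,f \right)} = \left(\left(-9 + \frac{1}{2 \left(-1\right)}\right) + 1\right)^{2} = \left(\left(-9 + \frac{1}{2} \left(-1\right)\right) + 1\right)^{2} = \left(\left(-9 - \frac{1}{2}\right) + 1\right)^{2} = \left(- \frac{19}{2} + 1\right)^{2} = \left(- \frac{17}{2}\right)^{2} = \frac{289}{4}$)
$-19 + T{\left(s,8 \cdot 4 \right)} = -19 + \frac{289}{4} = \frac{213}{4}$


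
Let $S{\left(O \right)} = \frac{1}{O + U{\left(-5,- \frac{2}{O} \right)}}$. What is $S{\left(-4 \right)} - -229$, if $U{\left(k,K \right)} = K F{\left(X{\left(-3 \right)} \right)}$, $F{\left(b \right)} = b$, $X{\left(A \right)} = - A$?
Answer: $\frac{1143}{5} \approx 228.6$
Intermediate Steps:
$U{\left(k,K \right)} = 3 K$ ($U{\left(k,K \right)} = K \left(\left(-1\right) \left(-3\right)\right) = K 3 = 3 K$)
$S{\left(O \right)} = \frac{1}{O - \frac{6}{O}}$ ($S{\left(O \right)} = \frac{1}{O + 3 \left(- \frac{2}{O}\right)} = \frac{1}{O - \frac{6}{O}}$)
$S{\left(-4 \right)} - -229 = - \frac{4}{-6 + \left(-4\right)^{2}} - -229 = - \frac{4}{-6 + 16} + 229 = - \frac{4}{10} + 229 = \left(-4\right) \frac{1}{10} + 229 = - \frac{2}{5} + 229 = \frac{1143}{5}$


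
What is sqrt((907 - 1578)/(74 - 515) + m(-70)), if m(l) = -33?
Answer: I*sqrt(13882)/21 ≈ 5.6106*I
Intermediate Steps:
sqrt((907 - 1578)/(74 - 515) + m(-70)) = sqrt((907 - 1578)/(74 - 515) - 33) = sqrt(-671/(-441) - 33) = sqrt(-671*(-1/441) - 33) = sqrt(671/441 - 33) = sqrt(-13882/441) = I*sqrt(13882)/21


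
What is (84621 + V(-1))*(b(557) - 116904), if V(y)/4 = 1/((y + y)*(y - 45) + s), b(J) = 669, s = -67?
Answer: -49179702663/5 ≈ -9.8359e+9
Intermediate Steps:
V(y) = 4/(-67 + 2*y*(-45 + y)) (V(y) = 4/((y + y)*(y - 45) - 67) = 4/((2*y)*(-45 + y) - 67) = 4/(2*y*(-45 + y) - 67) = 4/(-67 + 2*y*(-45 + y)))
(84621 + V(-1))*(b(557) - 116904) = (84621 + 4/(-67 - 90*(-1) + 2*(-1)²))*(669 - 116904) = (84621 + 4/(-67 + 90 + 2*1))*(-116235) = (84621 + 4/(-67 + 90 + 2))*(-116235) = (84621 + 4/25)*(-116235) = (2115529/25)*(-116235) = -49179702663/5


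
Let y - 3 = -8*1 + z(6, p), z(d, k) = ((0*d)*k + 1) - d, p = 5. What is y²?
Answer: 100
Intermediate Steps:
z(d, k) = 1 - d (z(d, k) = (0*k + 1) - d = (0 + 1) - d = 1 - d)
y = -10 (y = 3 + (-8*1 + (1 - 1*6)) = 3 + (-8 + (1 - 6)) = 3 + (-8 - 5) = 3 - 13 = -10)
y² = (-10)² = 100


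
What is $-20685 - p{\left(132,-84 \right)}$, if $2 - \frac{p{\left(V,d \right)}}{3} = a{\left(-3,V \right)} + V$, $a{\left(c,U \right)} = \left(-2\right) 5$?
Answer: $-20325$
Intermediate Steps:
$a{\left(c,U \right)} = -10$
$p{\left(V,d \right)} = 36 - 3 V$ ($p{\left(V,d \right)} = 6 - 3 \left(-10 + V\right) = 6 - \left(-30 + 3 V\right) = 36 - 3 V$)
$-20685 - p{\left(132,-84 \right)} = -20685 - \left(36 - 396\right) = -20685 - -360 = -20685 + 360 = -20325$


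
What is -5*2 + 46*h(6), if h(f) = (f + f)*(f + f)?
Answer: 6614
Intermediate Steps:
h(f) = 4*f² (h(f) = (2*f)*(2*f) = 4*f²)
-5*2 + 46*h(6) = -5*2 + 46*(4*6²) = -10 + 46*(4*36) = -10 + 46*144 = -10 + 6624 = 6614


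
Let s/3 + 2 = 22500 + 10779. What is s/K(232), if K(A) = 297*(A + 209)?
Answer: 33277/43659 ≈ 0.76220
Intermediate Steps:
K(A) = 62073 + 297*A (K(A) = 297*(209 + A) = 62073 + 297*A)
s = 99831 (s = -6 + 3*(22500 + 10779) = -6 + 3*33279 = -6 + 99837 = 99831)
s/K(232) = 99831/(62073 + 297*232) = 99831/(62073 + 68904) = 99831/130977 = 99831*(1/130977) = 33277/43659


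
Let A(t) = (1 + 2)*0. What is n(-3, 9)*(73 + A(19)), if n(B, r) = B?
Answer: -219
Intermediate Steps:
A(t) = 0 (A(t) = 3*0 = 0)
n(-3, 9)*(73 + A(19)) = -3*(73 + 0) = -3*73 = -219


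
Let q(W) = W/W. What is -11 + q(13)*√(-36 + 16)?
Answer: -11 + 2*I*√5 ≈ -11.0 + 4.4721*I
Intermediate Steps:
q(W) = 1
-11 + q(13)*√(-36 + 16) = -11 + 1*√(-36 + 16) = -11 + 1*√(-20) = -11 + 1*(2*I*√5) = -11 + 2*I*√5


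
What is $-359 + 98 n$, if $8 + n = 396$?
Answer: $37665$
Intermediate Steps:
$n = 388$ ($n = -8 + 396 = 388$)
$-359 + 98 n = -359 + 98 \cdot 388 = -359 + 38024 = 37665$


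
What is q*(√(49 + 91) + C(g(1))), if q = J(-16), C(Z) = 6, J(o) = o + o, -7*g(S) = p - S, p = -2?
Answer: -192 - 64*√35 ≈ -570.63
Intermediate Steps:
g(S) = 2/7 + S/7 (g(S) = -(-2 - S)/7 = 2/7 + S/7)
J(o) = 2*o
q = -32 (q = 2*(-16) = -32)
q*(√(49 + 91) + C(g(1))) = -32*(√(49 + 91) + 6) = -32*(√140 + 6) = -32*(2*√35 + 6) = -32*(6 + 2*√35) = -192 - 64*√35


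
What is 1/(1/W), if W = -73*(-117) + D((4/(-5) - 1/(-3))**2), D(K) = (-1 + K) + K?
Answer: 1921598/225 ≈ 8540.4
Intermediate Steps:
D(K) = -1 + 2*K
W = 1921598/225 (W = -73*(-117) + (-1 + 2*(4/(-5) - 1/(-3))**2) = 8541 + (-1 + 2*(4*(-1/5) - 1*(-1/3))**2) = 8541 + (-1 + 2*(-4/5 + 1/3)**2) = 8541 + (-1 + 2*(-7/15)**2) = 8541 + (-1 + 2*(49/225)) = 8541 + (-1 + 98/225) = 8541 - 127/225 = 1921598/225 ≈ 8540.4)
1/(1/W) = 1/(1/(1921598/225)) = 1/(225/1921598) = 1921598/225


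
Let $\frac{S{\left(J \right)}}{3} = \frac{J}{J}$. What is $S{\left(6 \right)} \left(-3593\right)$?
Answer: $-10779$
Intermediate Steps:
$S{\left(J \right)} = 3$ ($S{\left(J \right)} = 3 \frac{J}{J} = 3 \cdot 1 = 3$)
$S{\left(6 \right)} \left(-3593\right) = 3 \left(-3593\right) = -10779$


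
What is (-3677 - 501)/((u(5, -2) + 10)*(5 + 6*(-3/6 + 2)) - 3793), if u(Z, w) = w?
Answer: 4178/3681 ≈ 1.1350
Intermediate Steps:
(-3677 - 501)/((u(5, -2) + 10)*(5 + 6*(-3/6 + 2)) - 3793) = (-3677 - 501)/((-2 + 10)*(5 + 6*(-3/6 + 2)) - 3793) = -4178/(8*(5 + 6*(-3*⅙ + 2)) - 3793) = -4178/(8*(5 + 6*(-½ + 2)) - 3793) = -4178/(8*(5 + 6*(3/2)) - 3793) = -4178/(8*(5 + 9) - 3793) = -4178/(8*14 - 3793) = -4178/(112 - 3793) = -4178/(-3681) = -4178*(-1/3681) = 4178/3681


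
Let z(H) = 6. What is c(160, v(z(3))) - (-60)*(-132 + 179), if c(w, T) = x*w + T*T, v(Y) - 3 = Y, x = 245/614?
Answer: 910207/307 ≈ 2964.8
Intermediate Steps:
x = 245/614 (x = 245*(1/614) = 245/614 ≈ 0.39902)
v(Y) = 3 + Y
c(w, T) = T**2 + 245*w/614 (c(w, T) = 245*w/614 + T*T = 245*w/614 + T**2 = T**2 + 245*w/614)
c(160, v(z(3))) - (-60)*(-132 + 179) = ((3 + 6)**2 + (245/614)*160) - (-60)*(-132 + 179) = (9**2 + 19600/307) - (-60)*47 = (81 + 19600/307) - 1*(-2820) = 44467/307 + 2820 = 910207/307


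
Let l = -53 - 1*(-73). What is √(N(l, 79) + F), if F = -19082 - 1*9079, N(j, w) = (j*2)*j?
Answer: I*√27361 ≈ 165.41*I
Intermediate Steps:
l = 20 (l = -53 + 73 = 20)
N(j, w) = 2*j² (N(j, w) = (2*j)*j = 2*j²)
F = -28161 (F = -19082 - 9079 = -28161)
√(N(l, 79) + F) = √(2*20² - 28161) = √(2*400 - 28161) = √(800 - 28161) = √(-27361) = I*√27361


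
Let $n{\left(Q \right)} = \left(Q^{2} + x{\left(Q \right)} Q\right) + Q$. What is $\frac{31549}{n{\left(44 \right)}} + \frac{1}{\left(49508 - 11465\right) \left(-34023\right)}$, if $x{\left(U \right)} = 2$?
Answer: $\frac{3712276151263}{243335353932} \approx 15.256$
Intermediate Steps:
$n{\left(Q \right)} = Q^{2} + 3 Q$ ($n{\left(Q \right)} = \left(Q^{2} + 2 Q\right) + Q = Q^{2} + 3 Q$)
$\frac{31549}{n{\left(44 \right)}} + \frac{1}{\left(49508 - 11465\right) \left(-34023\right)} = \frac{31549}{44 \left(3 + 44\right)} + \frac{1}{\left(49508 - 11465\right) \left(-34023\right)} = \frac{31549}{44 \cdot 47} + \frac{1}{38043} \left(- \frac{1}{34023}\right) = \frac{31549}{2068} + \frac{1}{38043} \left(- \frac{1}{34023}\right) = 31549 \cdot \frac{1}{2068} - \frac{1}{1294336989} = \frac{31549}{2068} - \frac{1}{1294336989} = \frac{3712276151263}{243335353932}$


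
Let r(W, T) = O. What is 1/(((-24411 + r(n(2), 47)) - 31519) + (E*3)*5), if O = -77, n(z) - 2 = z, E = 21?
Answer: -1/55692 ≈ -1.7956e-5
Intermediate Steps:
n(z) = 2 + z
r(W, T) = -77
1/(((-24411 + r(n(2), 47)) - 31519) + (E*3)*5) = 1/(((-24411 - 77) - 31519) + (21*3)*5) = 1/((-24488 - 31519) + 63*5) = 1/(-56007 + 315) = 1/(-55692) = -1/55692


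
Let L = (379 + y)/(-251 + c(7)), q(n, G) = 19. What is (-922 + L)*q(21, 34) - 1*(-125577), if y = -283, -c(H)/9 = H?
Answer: 16964351/157 ≈ 1.0805e+5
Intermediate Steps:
c(H) = -9*H
L = -48/157 (L = (379 - 283)/(-251 - 9*7) = 96/(-251 - 63) = 96/(-314) = 96*(-1/314) = -48/157 ≈ -0.30573)
(-922 + L)*q(21, 34) - 1*(-125577) = (-922 - 48/157)*19 - 1*(-125577) = -144802/157*19 + 125577 = -2751238/157 + 125577 = 16964351/157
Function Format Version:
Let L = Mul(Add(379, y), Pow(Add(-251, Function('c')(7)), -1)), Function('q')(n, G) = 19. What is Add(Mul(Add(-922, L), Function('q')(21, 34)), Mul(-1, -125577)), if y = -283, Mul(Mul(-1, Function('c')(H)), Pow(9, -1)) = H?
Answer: Rational(16964351, 157) ≈ 1.0805e+5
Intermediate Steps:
Function('c')(H) = Mul(-9, H)
L = Rational(-48, 157) (L = Mul(Add(379, -283), Pow(Add(-251, Mul(-9, 7)), -1)) = Mul(96, Pow(Add(-251, -63), -1)) = Mul(96, Pow(-314, -1)) = Mul(96, Rational(-1, 314)) = Rational(-48, 157) ≈ -0.30573)
Add(Mul(Add(-922, L), Function('q')(21, 34)), Mul(-1, -125577)) = Add(Mul(Add(-922, Rational(-48, 157)), 19), Mul(-1, -125577)) = Add(Mul(Rational(-144802, 157), 19), 125577) = Add(Rational(-2751238, 157), 125577) = Rational(16964351, 157)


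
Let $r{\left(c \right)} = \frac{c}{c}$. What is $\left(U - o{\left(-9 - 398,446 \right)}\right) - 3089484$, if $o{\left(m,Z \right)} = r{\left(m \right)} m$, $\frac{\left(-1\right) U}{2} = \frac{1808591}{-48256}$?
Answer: $- \frac{74531441265}{24128} \approx -3.089 \cdot 10^{6}$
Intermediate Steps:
$r{\left(c \right)} = 1$
$U = \frac{1808591}{24128}$ ($U = - 2 \frac{1808591}{-48256} = - 2 \cdot 1808591 \left(- \frac{1}{48256}\right) = \left(-2\right) \left(- \frac{1808591}{48256}\right) = \frac{1808591}{24128} \approx 74.958$)
$o{\left(m,Z \right)} = m$ ($o{\left(m,Z \right)} = 1 m = m$)
$\left(U - o{\left(-9 - 398,446 \right)}\right) - 3089484 = \left(\frac{1808591}{24128} - \left(-9 - 398\right)\right) - 3089484 = \left(\frac{1808591}{24128} - -407\right) - 3089484 = \left(\frac{1808591}{24128} + 407\right) - 3089484 = \frac{11628687}{24128} - 3089484 = - \frac{74531441265}{24128}$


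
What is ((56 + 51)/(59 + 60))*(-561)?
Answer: -3531/7 ≈ -504.43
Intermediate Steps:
((56 + 51)/(59 + 60))*(-561) = (107/119)*(-561) = -3531/7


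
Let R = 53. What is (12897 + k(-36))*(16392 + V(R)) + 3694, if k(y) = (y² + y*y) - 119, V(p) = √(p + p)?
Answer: 251948734 + 15370*√106 ≈ 2.5211e+8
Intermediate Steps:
V(p) = √2*√p (V(p) = √(2*p) = √2*√p)
k(y) = -119 + 2*y² (k(y) = (y² + y²) - 119 = 2*y² - 119 = -119 + 2*y²)
(12897 + k(-36))*(16392 + V(R)) + 3694 = (12897 + (-119 + 2*(-36)²))*(16392 + √2*√53) + 3694 = (12897 + (-119 + 2*1296))*(16392 + √106) + 3694 = (12897 + (-119 + 2592))*(16392 + √106) + 3694 = (12897 + 2473)*(16392 + √106) + 3694 = 15370*(16392 + √106) + 3694 = (251945040 + 15370*√106) + 3694 = 251948734 + 15370*√106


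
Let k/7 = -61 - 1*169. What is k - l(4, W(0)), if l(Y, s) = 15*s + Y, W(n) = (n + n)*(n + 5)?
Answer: -1614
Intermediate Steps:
W(n) = 2*n*(5 + n) (W(n) = (2*n)*(5 + n) = 2*n*(5 + n))
k = -1610 (k = 7*(-61 - 1*169) = 7*(-61 - 169) = 7*(-230) = -1610)
l(Y, s) = Y + 15*s
k - l(4, W(0)) = -1610 - (4 + 15*(2*0*(5 + 0))) = -1610 - (4 + 15*(2*0*5)) = -1610 - (4 + 15*0) = -1610 - (4 + 0) = -1610 - 1*4 = -1610 - 4 = -1614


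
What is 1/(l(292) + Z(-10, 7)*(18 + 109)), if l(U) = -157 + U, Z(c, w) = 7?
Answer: 1/1024 ≈ 0.00097656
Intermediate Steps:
1/(l(292) + Z(-10, 7)*(18 + 109)) = 1/((-157 + 292) + 7*(18 + 109)) = 1/(135 + 7*127) = 1/(135 + 889) = 1/1024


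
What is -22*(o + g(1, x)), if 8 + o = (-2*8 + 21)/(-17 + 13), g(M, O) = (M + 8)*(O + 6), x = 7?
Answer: -4741/2 ≈ -2370.5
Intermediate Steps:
g(M, O) = (6 + O)*(8 + M) (g(M, O) = (8 + M)*(6 + O) = (6 + O)*(8 + M))
o = -37/4 (o = -8 + (-2*8 + 21)/(-17 + 13) = -8 + (-16 + 21)/(-4) = -8 + 5*(-¼) = -8 - 5/4 = -37/4 ≈ -9.2500)
-22*(o + g(1, x)) = -22*(-37/4 + (48 + 6*1 + 8*7 + 1*7)) = -22*(-37/4 + (48 + 6 + 56 + 7)) = -22*(-37/4 + 117) = -22*431/4 = -4741/2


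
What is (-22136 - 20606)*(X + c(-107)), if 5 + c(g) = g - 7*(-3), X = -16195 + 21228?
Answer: -211230964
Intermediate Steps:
X = 5033
c(g) = 16 + g (c(g) = -5 + (g - 7*(-3)) = -5 + (g + 21) = -5 + (21 + g) = 16 + g)
(-22136 - 20606)*(X + c(-107)) = (-22136 - 20606)*(5033 + (16 - 107)) = -42742*(5033 - 91) = -42742*4942 = -211230964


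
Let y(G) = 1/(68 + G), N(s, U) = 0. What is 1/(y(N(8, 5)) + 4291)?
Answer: 68/291789 ≈ 0.00023305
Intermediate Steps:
1/(y(N(8, 5)) + 4291) = 1/(1/(68 + 0) + 4291) = 1/(1/68 + 4291) = 1/(291789/68) = 68/291789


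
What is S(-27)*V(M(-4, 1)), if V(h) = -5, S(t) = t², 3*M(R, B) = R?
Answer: -3645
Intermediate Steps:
M(R, B) = R/3
S(-27)*V(M(-4, 1)) = (-27)²*(-5) = 729*(-5) = -3645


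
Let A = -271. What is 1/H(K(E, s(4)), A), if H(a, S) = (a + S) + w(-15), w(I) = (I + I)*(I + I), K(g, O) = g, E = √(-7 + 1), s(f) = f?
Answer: 629/395647 - I*√6/395647 ≈ 0.0015898 - 6.1911e-6*I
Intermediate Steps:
E = I*√6 (E = √(-6) = I*√6 ≈ 2.4495*I)
w(I) = 4*I² (w(I) = (2*I)*(2*I) = 4*I²)
H(a, S) = 900 + S + a (H(a, S) = (a + S) + 4*(-15)² = (S + a) + 4*225 = (S + a) + 900 = 900 + S + a)
1/H(K(E, s(4)), A) = 1/(900 - 271 + I*√6) = 1/(629 + I*√6)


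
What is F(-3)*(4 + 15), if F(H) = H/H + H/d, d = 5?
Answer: 38/5 ≈ 7.6000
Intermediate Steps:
F(H) = 1 + H/5 (F(H) = H/H + H/5 = 1 + H*(1/5) = 1 + H/5)
F(-3)*(4 + 15) = (1 + (1/5)*(-3))*(4 + 15) = (1 - 3/5)*19 = (2/5)*19 = 38/5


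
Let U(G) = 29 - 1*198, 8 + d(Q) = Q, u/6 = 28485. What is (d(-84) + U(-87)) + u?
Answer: 170649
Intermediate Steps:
u = 170910 (u = 6*28485 = 170910)
d(Q) = -8 + Q
U(G) = -169 (U(G) = 29 - 198 = -169)
(d(-84) + U(-87)) + u = ((-8 - 84) - 169) + 170910 = (-92 - 169) + 170910 = -261 + 170910 = 170649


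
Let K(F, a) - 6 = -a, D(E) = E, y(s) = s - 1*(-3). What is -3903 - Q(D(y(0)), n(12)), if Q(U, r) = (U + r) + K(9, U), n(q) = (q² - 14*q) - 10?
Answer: -3875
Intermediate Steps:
y(s) = 3 + s (y(s) = s + 3 = 3 + s)
K(F, a) = 6 - a
n(q) = -10 + q² - 14*q
Q(U, r) = 6 + r (Q(U, r) = (U + r) + (6 - U) = 6 + r)
-3903 - Q(D(y(0)), n(12)) = -3903 - (6 + (-10 + 12² - 14*12)) = -3903 - (6 + (-10 + 144 - 168)) = -3903 - (6 - 34) = -3903 - 1*(-28) = -3903 + 28 = -3875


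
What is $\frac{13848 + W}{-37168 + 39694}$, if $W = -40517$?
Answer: $- \frac{26669}{2526} \approx -10.558$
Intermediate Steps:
$\frac{13848 + W}{-37168 + 39694} = \frac{13848 - 40517}{-37168 + 39694} = - \frac{26669}{2526}$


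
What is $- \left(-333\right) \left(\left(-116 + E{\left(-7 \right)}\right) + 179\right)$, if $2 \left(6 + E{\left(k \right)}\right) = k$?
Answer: $\frac{35631}{2} \approx 17816.0$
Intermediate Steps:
$E{\left(k \right)} = -6 + \frac{k}{2}$
$- \left(-333\right) \left(\left(-116 + E{\left(-7 \right)}\right) + 179\right) = - \left(-333\right) \left(\left(-116 + \left(-6 + \frac{1}{2} \left(-7\right)\right)\right) + 179\right) = - \left(-333\right) \left(\left(-116 - \frac{19}{2}\right) + 179\right) = - \left(-333\right) \left(- \frac{251}{2} + 179\right) = - \frac{\left(-333\right) 107}{2} = \left(-1\right) \left(- \frac{35631}{2}\right) = \frac{35631}{2}$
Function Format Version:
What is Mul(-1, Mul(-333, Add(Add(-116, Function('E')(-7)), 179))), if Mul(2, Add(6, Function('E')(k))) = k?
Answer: Rational(35631, 2) ≈ 17816.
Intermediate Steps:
Function('E')(k) = Add(-6, Mul(Rational(1, 2), k))
Mul(-1, Mul(-333, Add(Add(-116, Function('E')(-7)), 179))) = Mul(-1, Mul(-333, Add(Add(-116, Add(-6, Mul(Rational(1, 2), -7))), 179))) = Mul(-1, Mul(-333, Add(Add(-116, Add(-6, Rational(-7, 2))), 179))) = Mul(-1, Mul(-333, Add(Add(-116, Rational(-19, 2)), 179))) = Mul(-1, Mul(-333, Add(Rational(-251, 2), 179))) = Mul(-1, Mul(-333, Rational(107, 2))) = Mul(-1, Rational(-35631, 2)) = Rational(35631, 2)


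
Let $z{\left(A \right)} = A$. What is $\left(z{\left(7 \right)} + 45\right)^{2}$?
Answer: $2704$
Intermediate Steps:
$\left(z{\left(7 \right)} + 45\right)^{2} = \left(7 + 45\right)^{2} = 52^{2} = 2704$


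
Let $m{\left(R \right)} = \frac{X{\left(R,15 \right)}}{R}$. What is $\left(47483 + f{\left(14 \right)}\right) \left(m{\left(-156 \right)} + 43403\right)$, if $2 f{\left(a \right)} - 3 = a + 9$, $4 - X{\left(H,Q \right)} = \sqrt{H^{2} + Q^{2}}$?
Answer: $\frac{26799079712}{13} + \frac{11874 \sqrt{2729}}{13} \approx 2.0615 \cdot 10^{9}$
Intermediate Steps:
$X{\left(H,Q \right)} = 4 - \sqrt{H^{2} + Q^{2}}$
$m{\left(R \right)} = \frac{4 - \sqrt{225 + R^{2}}}{R}$ ($m{\left(R \right)} = \frac{4 - \sqrt{R^{2} + 15^{2}}}{R} = \frac{4 - \sqrt{R^{2} + 225}}{R} = \frac{4 - \sqrt{225 + R^{2}}}{R}$)
$f{\left(a \right)} = 6 + \frac{a}{2}$ ($f{\left(a \right)} = \frac{3}{2} + \frac{a + 9}{2} = \frac{3}{2} + \frac{9 + a}{2} = \frac{3}{2} + \left(\frac{9}{2} + \frac{a}{2}\right) = 6 + \frac{a}{2}$)
$\left(47483 + f{\left(14 \right)}\right) \left(m{\left(-156 \right)} + 43403\right) = \left(47483 + \left(6 + \frac{1}{2} \cdot 14\right)\right) \left(\frac{4 - \sqrt{225 + \left(-156\right)^{2}}}{-156} + 43403\right) = \left(47483 + \left(6 + 7\right)\right) \left(- \frac{4 - \sqrt{225 + 24336}}{156} + 43403\right) = \left(47483 + 13\right) \left(- \frac{4 - \sqrt{24561}}{156} + 43403\right) = 47496 \left(- \frac{4 - 3 \sqrt{2729}}{156} + 43403\right) = 47496 \left(\left(- \frac{1}{39} + \frac{\sqrt{2729}}{52}\right) + 43403\right) = 47496 \left(\frac{1692716}{39} + \frac{\sqrt{2729}}{52}\right) = \frac{26799079712}{13} + \frac{11874 \sqrt{2729}}{13}$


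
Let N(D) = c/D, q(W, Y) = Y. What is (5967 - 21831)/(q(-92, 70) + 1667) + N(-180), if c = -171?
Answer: -94759/11580 ≈ -8.1830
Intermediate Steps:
N(D) = -171/D
(5967 - 21831)/(q(-92, 70) + 1667) + N(-180) = (5967 - 21831)/(70 + 1667) - 171/(-180) = -15864/1737 - 171*(-1/180) = -15864*1/1737 + 19/20 = -5288/579 + 19/20 = -94759/11580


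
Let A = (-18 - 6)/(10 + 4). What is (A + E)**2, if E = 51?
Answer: 119025/49 ≈ 2429.1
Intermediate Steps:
A = -12/7 (A = -24/14 = -24*1/14 = -12/7 ≈ -1.7143)
(A + E)**2 = (-12/7 + 51)**2 = (345/7)**2 = 119025/49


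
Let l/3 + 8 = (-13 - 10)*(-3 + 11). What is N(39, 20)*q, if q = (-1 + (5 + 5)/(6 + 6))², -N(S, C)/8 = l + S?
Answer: 358/3 ≈ 119.33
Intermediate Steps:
l = -576 (l = -24 + 3*((-13 - 10)*(-3 + 11)) = -24 + 3*(-23*8) = -24 + 3*(-184) = -24 - 552 = -576)
N(S, C) = 4608 - 8*S (N(S, C) = -8*(-576 + S) = 4608 - 8*S)
q = 1/36 (q = (-1 + 10/12)² = (-1 + 10*(1/12))² = (-1 + ⅚)² = (-⅙)² = 1/36 ≈ 0.027778)
N(39, 20)*q = (4608 - 8*39)*(1/36) = (4608 - 312)*(1/36) = 4296*(1/36) = 358/3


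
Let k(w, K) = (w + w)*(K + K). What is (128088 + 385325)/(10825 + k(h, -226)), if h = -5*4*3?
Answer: 513413/65065 ≈ 7.8908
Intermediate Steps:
h = -60 (h = -20*3 = -60)
k(w, K) = 4*K*w (k(w, K) = (2*w)*(2*K) = 4*K*w)
(128088 + 385325)/(10825 + k(h, -226)) = (128088 + 385325)/(10825 + 4*(-226)*(-60)) = 513413/(10825 + 54240) = 513413/65065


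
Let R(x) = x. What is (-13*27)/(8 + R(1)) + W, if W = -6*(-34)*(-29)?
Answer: -5955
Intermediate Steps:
W = -5916 (W = 204*(-29) = -5916)
(-13*27)/(8 + R(1)) + W = (-13*27)/(8 + 1) - 5916 = -351/9 - 5916 = -351*⅑ - 5916 = -39 - 5916 = -5955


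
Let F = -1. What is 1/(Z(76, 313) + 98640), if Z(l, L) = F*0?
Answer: 1/98640 ≈ 1.0138e-5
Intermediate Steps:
Z(l, L) = 0 (Z(l, L) = -1*0 = 0)
1/(Z(76, 313) + 98640) = 1/(0 + 98640) = 1/98640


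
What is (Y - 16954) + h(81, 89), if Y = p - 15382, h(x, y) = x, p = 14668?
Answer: -17587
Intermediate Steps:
Y = -714 (Y = 14668 - 15382 = -714)
(Y - 16954) + h(81, 89) = (-714 - 16954) + 81 = -17668 + 81 = -17587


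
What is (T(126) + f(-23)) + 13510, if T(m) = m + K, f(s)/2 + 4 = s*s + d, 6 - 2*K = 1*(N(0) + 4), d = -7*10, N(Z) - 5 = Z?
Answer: 29089/2 ≈ 14545.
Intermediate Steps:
N(Z) = 5 + Z
d = -70
K = -3/2 (K = 3 - ((5 + 0) + 4)/2 = 3 - (5 + 4)/2 = 3 - 9/2 = -3/2 ≈ -1.5000)
f(s) = -148 + 2*s² (f(s) = -8 + 2*(s*s - 70) = -8 + 2*(s² - 70) = -8 + 2*(-70 + s²) = -8 + (-140 + 2*s²) = -148 + 2*s²)
T(m) = -3/2 + m (T(m) = m - 3/2 = -3/2 + m)
(T(126) + f(-23)) + 13510 = ((-3/2 + 126) + (-148 + 2*(-23)²)) + 13510 = (249/2 + (-148 + 2*529)) + 13510 = (249/2 + (-148 + 1058)) + 13510 = (249/2 + 910) + 13510 = 2069/2 + 13510 = 29089/2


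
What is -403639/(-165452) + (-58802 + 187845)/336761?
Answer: 157280295715/55717780972 ≈ 2.8228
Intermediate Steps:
-403639/(-165452) + (-58802 + 187845)/336761 = -403639*(-1/165452) + 129043*(1/336761) = 403639/165452 + 129043/336761 = 157280295715/55717780972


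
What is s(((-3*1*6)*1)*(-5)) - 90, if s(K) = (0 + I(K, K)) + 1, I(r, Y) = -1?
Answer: -90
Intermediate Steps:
s(K) = 0 (s(K) = (0 - 1) + 1 = -1 + 1 = 0)
s(((-3*1*6)*1)*(-5)) - 90 = 0 - 90 = -90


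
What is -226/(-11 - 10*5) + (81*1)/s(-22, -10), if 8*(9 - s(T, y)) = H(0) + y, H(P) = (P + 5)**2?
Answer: 17470/1159 ≈ 15.073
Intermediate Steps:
H(P) = (5 + P)**2
s(T, y) = 47/8 - y/8 (s(T, y) = 9 - ((5 + 0)**2 + y)/8 = 9 - (5**2 + y)/8 = 9 - (25 + y)/8 = 9 + (-25/8 - y/8) = 47/8 - y/8)
-226/(-11 - 10*5) + (81*1)/s(-22, -10) = -226/(-11 - 10*5) + (81*1)/(47/8 - 1/8*(-10)) = -226/(-11 - 50) + 81/(47/8 + 5/4) = -226/(-61) + 81/(57/8) = -226*(-1/61) + 81*(8/57) = 226/61 + 216/19 = 17470/1159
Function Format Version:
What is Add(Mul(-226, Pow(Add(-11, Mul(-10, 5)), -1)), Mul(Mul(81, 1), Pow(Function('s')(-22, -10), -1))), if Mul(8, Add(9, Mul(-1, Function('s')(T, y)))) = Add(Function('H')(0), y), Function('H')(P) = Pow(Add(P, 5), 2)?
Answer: Rational(17470, 1159) ≈ 15.073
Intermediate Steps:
Function('H')(P) = Pow(Add(5, P), 2)
Function('s')(T, y) = Add(Rational(47, 8), Mul(Rational(-1, 8), y)) (Function('s')(T, y) = Add(9, Mul(Rational(-1, 8), Add(Pow(Add(5, 0), 2), y))) = Add(9, Mul(Rational(-1, 8), Add(Pow(5, 2), y))) = Add(9, Mul(Rational(-1, 8), Add(25, y))) = Add(9, Add(Rational(-25, 8), Mul(Rational(-1, 8), y))) = Add(Rational(47, 8), Mul(Rational(-1, 8), y)))
Add(Mul(-226, Pow(Add(-11, Mul(-10, 5)), -1)), Mul(Mul(81, 1), Pow(Function('s')(-22, -10), -1))) = Add(Mul(-226, Pow(Add(-11, Mul(-10, 5)), -1)), Mul(Mul(81, 1), Pow(Add(Rational(47, 8), Mul(Rational(-1, 8), -10)), -1))) = Add(Mul(-226, Pow(Add(-11, -50), -1)), Mul(81, Pow(Add(Rational(47, 8), Rational(5, 4)), -1))) = Add(Mul(-226, Pow(-61, -1)), Mul(81, Pow(Rational(57, 8), -1))) = Add(Mul(-226, Rational(-1, 61)), Mul(81, Rational(8, 57))) = Add(Rational(226, 61), Rational(216, 19)) = Rational(17470, 1159)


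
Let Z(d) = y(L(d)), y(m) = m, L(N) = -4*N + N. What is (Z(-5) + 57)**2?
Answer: 5184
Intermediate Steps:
L(N) = -3*N
Z(d) = -3*d
(Z(-5) + 57)**2 = (-3*(-5) + 57)**2 = (15 + 57)**2 = 72**2 = 5184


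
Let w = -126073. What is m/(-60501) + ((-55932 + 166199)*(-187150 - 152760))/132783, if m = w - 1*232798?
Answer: -107980076908237/382547823 ≈ -2.8227e+5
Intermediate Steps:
m = -358871 (m = -126073 - 1*232798 = -126073 - 232798 = -358871)
m/(-60501) + ((-55932 + 166199)*(-187150 - 152760))/132783 = -358871/(-60501) + ((-55932 + 166199)*(-187150 - 152760))/132783 = -358871*(-1/60501) + (110267*(-339910))*(1/132783) = 358871/60501 - 37480855970*1/132783 = 358871/60501 - 37480855970/132783 = -107980076908237/382547823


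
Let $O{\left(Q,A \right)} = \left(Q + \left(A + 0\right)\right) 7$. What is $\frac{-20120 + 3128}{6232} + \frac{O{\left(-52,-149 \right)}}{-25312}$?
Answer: $- \frac{7523805}{2816864} \approx -2.671$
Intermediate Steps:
$O{\left(Q,A \right)} = 7 A + 7 Q$ ($O{\left(Q,A \right)} = \left(Q + A\right) 7 = \left(A + Q\right) 7 = 7 A + 7 Q$)
$\frac{-20120 + 3128}{6232} + \frac{O{\left(-52,-149 \right)}}{-25312} = \frac{-20120 + 3128}{6232} + \frac{7 \left(-149\right) + 7 \left(-52\right)}{-25312} = \left(-16992\right) \frac{1}{6232} + \left(-1043 - 364\right) \left(- \frac{1}{25312}\right) = - \frac{2124}{779} - - \frac{201}{3616} = - \frac{2124}{779} + \frac{201}{3616} = - \frac{7523805}{2816864}$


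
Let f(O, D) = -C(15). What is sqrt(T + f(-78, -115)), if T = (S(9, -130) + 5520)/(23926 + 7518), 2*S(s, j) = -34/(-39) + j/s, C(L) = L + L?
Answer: I*sqrt(11212962803042)/613158 ≈ 5.4612*I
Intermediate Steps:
C(L) = 2*L
S(s, j) = 17/39 + j/(2*s) (S(s, j) = (-34/(-39) + j/s)/2 = (-34*(-1/39) + j/s)/2 = (34/39 + j/s)/2 = 17/39 + j/(2*s))
f(O, D) = -30 (f(O, D) = -2*15 = -1*30 = -30)
T = 322523/1839474 (T = ((17/39 + (1/2)*(-130)/9) + 5520)/(23926 + 7518) = ((17/39 + (1/2)*(-130)*(1/9)) + 5520)/31444 = ((17/39 - 65/9) + 5520)*(1/31444) = (-794/117 + 5520)*(1/31444) = (645046/117)*(1/31444) = 322523/1839474 ≈ 0.17533)
sqrt(T + f(-78, -115)) = sqrt(322523/1839474 - 30) = sqrt(-54861697/1839474) = I*sqrt(11212962803042)/613158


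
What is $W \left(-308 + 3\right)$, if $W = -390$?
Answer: $118950$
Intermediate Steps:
$W \left(-308 + 3\right) = - 390 \left(-308 + 3\right) = \left(-390\right) \left(-305\right) = 118950$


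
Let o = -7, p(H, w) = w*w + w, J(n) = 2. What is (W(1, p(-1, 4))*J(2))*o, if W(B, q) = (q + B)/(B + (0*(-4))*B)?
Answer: -294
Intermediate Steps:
p(H, w) = w + w² (p(H, w) = w² + w = w + w²)
W(B, q) = (B + q)/B (W(B, q) = (B + q)/(B + 0*B) = (B + q)/(B + 0) = (B + q)/B)
(W(1, p(-1, 4))*J(2))*o = (((1 + 4*(1 + 4))/1)*2)*(-7) = ((1*(1 + 4*5))*2)*(-7) = ((1*(1 + 20))*2)*(-7) = ((1*21)*2)*(-7) = (21*2)*(-7) = 42*(-7) = -294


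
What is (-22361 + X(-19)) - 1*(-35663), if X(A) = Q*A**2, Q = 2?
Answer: 14024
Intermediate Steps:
X(A) = 2*A**2
(-22361 + X(-19)) - 1*(-35663) = (-22361 + 2*(-19)**2) - 1*(-35663) = (-22361 + 2*361) + 35663 = (-22361 + 722) + 35663 = -21639 + 35663 = 14024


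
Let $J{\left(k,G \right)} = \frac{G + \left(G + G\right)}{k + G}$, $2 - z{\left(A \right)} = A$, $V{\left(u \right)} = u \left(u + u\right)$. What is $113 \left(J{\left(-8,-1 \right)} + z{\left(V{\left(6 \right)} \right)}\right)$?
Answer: $- \frac{23617}{3} \approx -7872.3$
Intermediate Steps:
$V{\left(u \right)} = 2 u^{2}$ ($V{\left(u \right)} = u 2 u = 2 u^{2}$)
$z{\left(A \right)} = 2 - A$
$J{\left(k,G \right)} = \frac{3 G}{G + k}$ ($J{\left(k,G \right)} = \frac{G + 2 G}{G + k} = \frac{3 G}{G + k}$)
$113 \left(J{\left(-8,-1 \right)} + z{\left(V{\left(6 \right)} \right)}\right) = 113 \left(3 \left(-1\right) \frac{1}{-1 - 8} + \left(2 - 2 \cdot 6^{2}\right)\right) = 113 \left(3 \left(-1\right) \frac{1}{-9} + \left(2 - 2 \cdot 36\right)\right) = 113 \left(3 \left(-1\right) \left(- \frac{1}{9}\right) + \left(2 - 72\right)\right) = 113 \left(\frac{1}{3} + \left(2 - 72\right)\right) = 113 \left(\frac{1}{3} - 70\right) = 113 \left(- \frac{209}{3}\right) = - \frac{23617}{3}$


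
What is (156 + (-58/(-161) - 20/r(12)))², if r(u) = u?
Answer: 5582630089/233289 ≈ 23930.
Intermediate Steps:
(156 + (-58/(-161) - 20/r(12)))² = (156 + (-58/(-161) - 20/12))² = (156 + (-58*(-1/161) - 20*1/12))² = (156 + (58/161 - 5/3))² = (156 - 631/483)² = (74717/483)² = 5582630089/233289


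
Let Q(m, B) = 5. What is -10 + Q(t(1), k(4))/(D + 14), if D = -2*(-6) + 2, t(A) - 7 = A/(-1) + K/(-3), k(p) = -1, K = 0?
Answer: -275/28 ≈ -9.8214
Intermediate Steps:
t(A) = 7 - A (t(A) = 7 + (A/(-1) + 0/(-3)) = 7 + (A*(-1) + 0*(-⅓)) = 7 + (-A + 0) = 7 - A)
D = 14 (D = 12 + 2 = 14)
-10 + Q(t(1), k(4))/(D + 14) = -10 + 5/(14 + 14) = -10 + 5/28 = -275/28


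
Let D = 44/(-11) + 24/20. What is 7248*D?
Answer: -101472/5 ≈ -20294.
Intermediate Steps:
D = -14/5 (D = 44*(-1/11) + 24*(1/20) = -4 + 6/5 = -14/5 ≈ -2.8000)
7248*D = 7248*(-14/5) = -101472/5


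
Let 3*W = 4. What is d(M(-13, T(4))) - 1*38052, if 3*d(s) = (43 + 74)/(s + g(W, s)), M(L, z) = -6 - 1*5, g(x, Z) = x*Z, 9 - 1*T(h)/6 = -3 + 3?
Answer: -2930121/77 ≈ -38054.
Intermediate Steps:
W = 4/3 (W = (⅓)*4 = 4/3 ≈ 1.3333)
T(h) = 54 (T(h) = 54 - 6*(-3 + 3) = 54 - 6*0 = 54 + 0 = 54)
g(x, Z) = Z*x
M(L, z) = -11 (M(L, z) = -6 - 5 = -11)
d(s) = 117/(7*s) (d(s) = ((43 + 74)/(s + s*(4/3)))/3 = (117/(s + 4*s/3))/3 = (117/((7*s/3)))/3 = (117*(3/(7*s)))/3 = (351/(7*s))/3 = 117/(7*s))
d(M(-13, T(4))) - 1*38052 = (117/7)/(-11) - 1*38052 = (117/7)*(-1/11) - 38052 = -117/77 - 38052 = -2930121/77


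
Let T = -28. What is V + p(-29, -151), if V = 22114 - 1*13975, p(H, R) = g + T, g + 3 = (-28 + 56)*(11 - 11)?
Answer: 8108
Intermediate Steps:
g = -3 (g = -3 + (-28 + 56)*(11 - 11) = -3 + 28*0 = -3 + 0 = -3)
p(H, R) = -31 (p(H, R) = -3 - 28 = -31)
V = 8139 (V = 22114 - 13975 = 8139)
V + p(-29, -151) = 8139 - 31 = 8108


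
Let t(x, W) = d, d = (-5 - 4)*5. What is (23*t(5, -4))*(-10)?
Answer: 10350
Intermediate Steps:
d = -45 (d = -9*5 = -45)
t(x, W) = -45
(23*t(5, -4))*(-10) = (23*(-45))*(-10) = -1035*(-10) = 10350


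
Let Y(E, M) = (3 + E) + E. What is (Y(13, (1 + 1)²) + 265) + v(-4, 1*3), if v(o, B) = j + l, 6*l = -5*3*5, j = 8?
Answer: 579/2 ≈ 289.50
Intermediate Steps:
l = -25/2 (l = (-5*3*5)/6 = (-15*5)/6 = (⅙)*(-75) = -25/2 ≈ -12.500)
v(o, B) = -9/2 (v(o, B) = 8 - 25/2 = -9/2)
Y(E, M) = 3 + 2*E
(Y(13, (1 + 1)²) + 265) + v(-4, 1*3) = ((3 + 2*13) + 265) - 9/2 = ((3 + 26) + 265) - 9/2 = (29 + 265) - 9/2 = 294 - 9/2 = 579/2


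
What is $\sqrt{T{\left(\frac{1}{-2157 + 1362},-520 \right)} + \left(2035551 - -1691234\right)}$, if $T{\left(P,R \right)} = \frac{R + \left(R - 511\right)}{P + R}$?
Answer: $\frac{\sqrt{636909507766200830}}{413401} \approx 1930.5$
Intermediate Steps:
$T{\left(P,R \right)} = \frac{-511 + 2 R}{P + R}$ ($T{\left(P,R \right)} = \frac{R + \left(R - 511\right)}{P + R} = \frac{R + \left(-511 + R\right)}{P + R} = \frac{-511 + 2 R}{P + R}$)
$\sqrt{T{\left(\frac{1}{-2157 + 1362},-520 \right)} + \left(2035551 - -1691234\right)} = \sqrt{\frac{-511 + 2 \left(-520\right)}{\frac{1}{-2157 + 1362} - 520} + \left(2035551 - -1691234\right)} = \sqrt{\frac{-511 - 1040}{\frac{1}{-795} - 520} + \left(2035551 + 1691234\right)} = \sqrt{\frac{1}{- \frac{1}{795} - 520} \left(-1551\right) + 3726785} = \sqrt{\frac{1}{- \frac{413401}{795}} \left(-1551\right) + 3726785} = \sqrt{\left(- \frac{795}{413401}\right) \left(-1551\right) + 3726785} = \sqrt{\frac{1233045}{413401} + 3726785} = \sqrt{\frac{1540657878830}{413401}} = \frac{\sqrt{636909507766200830}}{413401}$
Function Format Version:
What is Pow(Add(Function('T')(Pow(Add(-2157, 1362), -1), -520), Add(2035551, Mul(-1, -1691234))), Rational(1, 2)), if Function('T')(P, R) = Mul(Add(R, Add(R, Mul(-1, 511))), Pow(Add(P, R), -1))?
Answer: Mul(Rational(1, 413401), Pow(636909507766200830, Rational(1, 2))) ≈ 1930.5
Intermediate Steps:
Function('T')(P, R) = Mul(Pow(Add(P, R), -1), Add(-511, Mul(2, R))) (Function('T')(P, R) = Mul(Add(R, Add(R, -511)), Pow(Add(P, R), -1)) = Mul(Add(R, Add(-511, R)), Pow(Add(P, R), -1)) = Mul(Add(-511, Mul(2, R)), Pow(Add(P, R), -1)) = Mul(Pow(Add(P, R), -1), Add(-511, Mul(2, R))))
Pow(Add(Function('T')(Pow(Add(-2157, 1362), -1), -520), Add(2035551, Mul(-1, -1691234))), Rational(1, 2)) = Pow(Add(Mul(Pow(Add(Pow(Add(-2157, 1362), -1), -520), -1), Add(-511, Mul(2, -520))), Add(2035551, Mul(-1, -1691234))), Rational(1, 2)) = Pow(Add(Mul(Pow(Add(Pow(-795, -1), -520), -1), Add(-511, -1040)), Add(2035551, 1691234)), Rational(1, 2)) = Pow(Add(Mul(Pow(Add(Rational(-1, 795), -520), -1), -1551), 3726785), Rational(1, 2)) = Pow(Add(Mul(Pow(Rational(-413401, 795), -1), -1551), 3726785), Rational(1, 2)) = Pow(Add(Mul(Rational(-795, 413401), -1551), 3726785), Rational(1, 2)) = Pow(Add(Rational(1233045, 413401), 3726785), Rational(1, 2)) = Pow(Rational(1540657878830, 413401), Rational(1, 2)) = Mul(Rational(1, 413401), Pow(636909507766200830, Rational(1, 2)))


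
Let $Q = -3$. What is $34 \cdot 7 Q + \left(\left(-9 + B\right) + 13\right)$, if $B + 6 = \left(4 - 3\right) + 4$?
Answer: $-711$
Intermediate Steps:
$B = -1$ ($B = -6 + \left(\left(4 - 3\right) + 4\right) = -6 + \left(1 + 4\right) = -6 + 5 = -1$)
$34 \cdot 7 Q + \left(\left(-9 + B\right) + 13\right) = 34 \cdot 7 \left(-3\right) + \left(\left(-9 - 1\right) + 13\right) = 34 \left(-21\right) + \left(-10 + 13\right) = -714 + 3 = -711$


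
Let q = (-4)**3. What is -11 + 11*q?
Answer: -715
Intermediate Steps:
q = -64
-11 + 11*q = -11 + 11*(-64) = -11 - 704 = -715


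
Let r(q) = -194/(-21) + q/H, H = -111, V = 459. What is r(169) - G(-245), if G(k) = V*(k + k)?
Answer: 174761065/777 ≈ 2.2492e+5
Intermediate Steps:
r(q) = 194/21 - q/111 (r(q) = -194/(-21) + q/(-111) = -194*(-1/21) + q*(-1/111) = 194/21 - q/111)
G(k) = 918*k (G(k) = 459*(k + k) = 459*(2*k) = 918*k)
r(169) - G(-245) = (194/21 - 1/111*169) - 918*(-245) = (194/21 - 169/111) - 1*(-224910) = 5995/777 + 224910 = 174761065/777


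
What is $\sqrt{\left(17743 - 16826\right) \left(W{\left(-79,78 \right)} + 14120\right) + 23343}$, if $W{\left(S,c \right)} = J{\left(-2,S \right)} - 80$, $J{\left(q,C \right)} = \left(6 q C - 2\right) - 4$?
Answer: $3 \sqrt{1529093} \approx 3709.7$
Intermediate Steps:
$J{\left(q,C \right)} = -6 + 6 C q$ ($J{\left(q,C \right)} = \left(6 C q - 2\right) - 4 = \left(-2 + 6 C q\right) - 4 = -6 + 6 C q$)
$W{\left(S,c \right)} = -86 - 12 S$ ($W{\left(S,c \right)} = \left(-6 + 6 S \left(-2\right)\right) - 80 = \left(-6 - 12 S\right) - 80 = -86 - 12 S$)
$\sqrt{\left(17743 - 16826\right) \left(W{\left(-79,78 \right)} + 14120\right) + 23343} = \sqrt{\left(17743 - 16826\right) \left(\left(-86 - -948\right) + 14120\right) + 23343} = \sqrt{917 \left(\left(-86 + 948\right) + 14120\right) + 23343} = \sqrt{917 \left(862 + 14120\right) + 23343} = \sqrt{917 \cdot 14982 + 23343} = \sqrt{13738494 + 23343} = \sqrt{13761837} = 3 \sqrt{1529093}$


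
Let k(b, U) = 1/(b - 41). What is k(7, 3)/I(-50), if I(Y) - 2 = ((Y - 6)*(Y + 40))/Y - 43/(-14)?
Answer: 35/7293 ≈ 0.0047991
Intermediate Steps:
I(Y) = 71/14 + (-6 + Y)*(40 + Y)/Y (I(Y) = 2 + (((Y - 6)*(Y + 40))/Y - 43/(-14)) = 2 + (((-6 + Y)*(40 + Y))/Y - 43*(-1/14)) = 2 + ((-6 + Y)*(40 + Y)/Y + 43/14) = 2 + (43/14 + (-6 + Y)*(40 + Y)/Y) = 71/14 + (-6 + Y)*(40 + Y)/Y)
k(b, U) = 1/(-41 + b)
k(7, 3)/I(-50) = 1/((-41 + 7)*(547/14 - 50 - 240/(-50))) = 1/((-34)*(547/14 - 50 - 240*(-1/50))) = -1/(34*(547/14 - 50 + 24/5)) = -1/(34*(-429/70)) = -1/34*(-70/429) = 35/7293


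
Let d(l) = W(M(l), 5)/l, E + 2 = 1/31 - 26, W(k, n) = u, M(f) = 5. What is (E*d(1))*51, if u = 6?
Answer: -265302/31 ≈ -8558.1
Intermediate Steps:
W(k, n) = 6
E = -867/31 (E = -2 + (1/31 - 26) = -2 - 805/31 = -867/31 ≈ -27.968)
d(l) = 6/l
(E*d(1))*51 = -5202/(31*1)*51 = -5202/31*51 = -265302/31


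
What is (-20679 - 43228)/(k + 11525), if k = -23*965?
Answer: 63907/10670 ≈ 5.9894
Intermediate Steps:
k = -22195
(-20679 - 43228)/(k + 11525) = (-20679 - 43228)/(-22195 + 11525) = -63907/(-10670) = -63907*(-1/10670) = 63907/10670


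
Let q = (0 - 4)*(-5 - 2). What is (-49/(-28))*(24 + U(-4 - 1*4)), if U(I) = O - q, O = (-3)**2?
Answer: 35/4 ≈ 8.7500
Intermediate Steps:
q = 28 (q = -4*(-7) = 28)
O = 9
U(I) = -19 (U(I) = 9 - 1*28 = 9 - 28 = -19)
(-49/(-28))*(24 + U(-4 - 1*4)) = (-49/(-28))*(24 - 19) = -49*(-1/28)*5 = (7/4)*5 = 35/4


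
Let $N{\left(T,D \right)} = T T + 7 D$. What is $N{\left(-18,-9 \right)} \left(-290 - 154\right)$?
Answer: $-115884$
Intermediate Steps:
$N{\left(T,D \right)} = T^{2} + 7 D$
$N{\left(-18,-9 \right)} \left(-290 - 154\right) = \left(\left(-18\right)^{2} + 7 \left(-9\right)\right) \left(-290 - 154\right) = \left(324 - 63\right) \left(-444\right) = 261 \left(-444\right) = -115884$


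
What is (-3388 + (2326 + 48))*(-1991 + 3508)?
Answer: -1538238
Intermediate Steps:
(-3388 + (2326 + 48))*(-1991 + 3508) = (-3388 + 2374)*1517 = -1014*1517 = -1538238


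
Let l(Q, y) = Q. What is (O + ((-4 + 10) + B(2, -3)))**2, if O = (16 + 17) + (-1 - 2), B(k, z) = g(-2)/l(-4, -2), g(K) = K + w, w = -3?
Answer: 22201/16 ≈ 1387.6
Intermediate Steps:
g(K) = -3 + K (g(K) = K - 3 = -3 + K)
B(k, z) = 5/4 (B(k, z) = (-3 - 2)/(-4) = -5*(-1/4) = 5/4)
O = 30 (O = 33 - 3 = 30)
(O + ((-4 + 10) + B(2, -3)))**2 = (30 + ((-4 + 10) + 5/4))**2 = (30 + (6 + 5/4))**2 = (30 + 29/4)**2 = (149/4)**2 = 22201/16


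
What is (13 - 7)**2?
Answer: 36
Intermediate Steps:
(13 - 7)**2 = 6**2 = 36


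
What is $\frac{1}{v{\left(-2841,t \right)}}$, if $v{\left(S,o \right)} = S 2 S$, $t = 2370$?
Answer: $\frac{1}{16142562} \approx 6.1948 \cdot 10^{-8}$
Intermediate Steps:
$v{\left(S,o \right)} = 2 S^{2}$
$\frac{1}{v{\left(-2841,t \right)}} = \frac{1}{2 \left(-2841\right)^{2}} = \frac{1}{2 \cdot 8071281} = \frac{1}{16142562}$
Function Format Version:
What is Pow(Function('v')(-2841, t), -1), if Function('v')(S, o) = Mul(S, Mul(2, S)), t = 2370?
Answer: Rational(1, 16142562) ≈ 6.1948e-8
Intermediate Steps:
Function('v')(S, o) = Mul(2, Pow(S, 2))
Pow(Function('v')(-2841, t), -1) = Pow(Mul(2, Pow(-2841, 2)), -1) = Pow(Mul(2, 8071281), -1) = Pow(16142562, -1) = Rational(1, 16142562)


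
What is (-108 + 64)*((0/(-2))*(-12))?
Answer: 0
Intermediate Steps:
(-108 + 64)*((0/(-2))*(-12)) = -44*0*(-½)*(-12) = -0*(-12) = -44*0 = 0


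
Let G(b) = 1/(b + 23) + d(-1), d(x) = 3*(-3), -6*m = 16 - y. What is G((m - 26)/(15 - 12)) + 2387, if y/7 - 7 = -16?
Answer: 425680/179 ≈ 2378.1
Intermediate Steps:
y = -63 (y = 49 + 7*(-16) = 49 - 112 = -63)
m = -79/6 (m = -(16 - 1*(-63))/6 = -(16 + 63)/6 = -⅙*79 = -79/6 ≈ -13.167)
d(x) = -9
G(b) = -9 + 1/(23 + b) (G(b) = 1/(b + 23) - 9 = 1/(23 + b) - 9 = -9 + 1/(23 + b))
G((m - 26)/(15 - 12)) + 2387 = (-206 - 9*(-79/6 - 26)/(15 - 12))/(23 + (-79/6 - 26)/(15 - 12)) + 2387 = (-206 - (-705)/(2*3))/(23 - 235/6/3) + 2387 = (-206 - (-705)/(2*3))/(23 - 235/6*⅓) + 2387 = (-206 - 9*(-235/18))/(23 - 235/18) + 2387 = (-206 + 235/2)/(179/18) + 2387 = (18/179)*(-177/2) + 2387 = -1593/179 + 2387 = 425680/179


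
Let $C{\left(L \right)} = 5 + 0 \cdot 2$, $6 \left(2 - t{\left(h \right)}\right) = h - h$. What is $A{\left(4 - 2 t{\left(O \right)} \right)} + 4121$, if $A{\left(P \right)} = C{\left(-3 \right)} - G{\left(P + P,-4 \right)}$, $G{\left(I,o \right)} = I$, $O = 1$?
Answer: $4126$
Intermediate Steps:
$t{\left(h \right)} = 2$ ($t{\left(h \right)} = 2 - \frac{h - h}{6} = 2 - 0 = 2 + 0 = 2$)
$C{\left(L \right)} = 5$ ($C{\left(L \right)} = 5 + 0 = 5$)
$A{\left(P \right)} = 5 - 2 P$ ($A{\left(P \right)} = 5 - \left(P + P\right) = 5 - 2 P$)
$A{\left(4 - 2 t{\left(O \right)} \right)} + 4121 = \left(5 - 2 \left(4 - 4\right)\right) + 4121 = \left(5 - 0\right) + 4121 = \left(5 + 0\right) + 4121 = 5 + 4121 = 4126$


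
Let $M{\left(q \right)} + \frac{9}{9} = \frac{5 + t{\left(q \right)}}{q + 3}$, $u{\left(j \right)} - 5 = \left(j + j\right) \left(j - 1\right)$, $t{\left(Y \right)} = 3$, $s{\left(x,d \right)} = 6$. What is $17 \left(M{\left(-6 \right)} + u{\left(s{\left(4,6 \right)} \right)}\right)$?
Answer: $\frac{3128}{3} \approx 1042.7$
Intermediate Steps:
$u{\left(j \right)} = 5 + 2 j \left(-1 + j\right)$ ($u{\left(j \right)} = 5 + \left(j + j\right) \left(j - 1\right) = 5 + 2 j \left(-1 + j\right)$)
$M{\left(q \right)} = -1 + \frac{8}{3 + q}$ ($M{\left(q \right)} = -1 + \frac{5 + 3}{q + 3} = -1 + \frac{8}{3 + q}$)
$17 \left(M{\left(-6 \right)} + u{\left(s{\left(4,6 \right)} \right)}\right) = 17 \left(\frac{5 - -6}{3 - 6} + \left(5 - 12 + 2 \cdot 6^{2}\right)\right) = 17 \left(\frac{5 + 6}{-3} + \left(5 - 12 + 2 \cdot 36\right)\right) = 17 \left(\left(- \frac{1}{3}\right) 11 + \left(5 - 12 + 72\right)\right) = 17 \left(- \frac{11}{3} + 65\right) = 17 \cdot \frac{184}{3} = \frac{3128}{3}$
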